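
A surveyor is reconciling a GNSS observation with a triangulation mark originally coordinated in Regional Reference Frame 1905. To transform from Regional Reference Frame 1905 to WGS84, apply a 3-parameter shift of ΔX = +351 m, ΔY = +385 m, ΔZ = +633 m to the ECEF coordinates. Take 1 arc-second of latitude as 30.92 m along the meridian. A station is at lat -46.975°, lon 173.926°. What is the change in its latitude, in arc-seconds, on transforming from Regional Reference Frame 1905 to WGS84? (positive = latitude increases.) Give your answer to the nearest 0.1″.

Δφ = 6.7″

sin φ = -0.731056, cos φ = 0.682317, sin λ = 0.105813, cos λ = -0.994386.
North component: ΔN = −sin φ cos λ·ΔX − sin φ sin λ·ΔY + cos φ·ΔZ = −(-0.731056)(-0.994386)(351) − (-0.731056)(0.105813)(385) + (0.682317)(633) = 206.53 m.
1° of latitude spans 3600 × 30.92 = 111312 m, so Δφ = 206.53 / 111312 × 3600 = 6.679″.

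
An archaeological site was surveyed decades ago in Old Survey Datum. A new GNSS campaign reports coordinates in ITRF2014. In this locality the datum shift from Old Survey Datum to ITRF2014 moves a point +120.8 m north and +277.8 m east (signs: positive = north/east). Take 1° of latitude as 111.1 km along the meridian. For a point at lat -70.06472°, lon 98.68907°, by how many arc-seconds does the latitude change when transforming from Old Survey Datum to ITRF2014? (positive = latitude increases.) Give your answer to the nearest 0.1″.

Δφ = 3.9″

1° of latitude = 111.1 km, so Δφ = 120.8 / 111100 = 0.0010873° = 3.914″.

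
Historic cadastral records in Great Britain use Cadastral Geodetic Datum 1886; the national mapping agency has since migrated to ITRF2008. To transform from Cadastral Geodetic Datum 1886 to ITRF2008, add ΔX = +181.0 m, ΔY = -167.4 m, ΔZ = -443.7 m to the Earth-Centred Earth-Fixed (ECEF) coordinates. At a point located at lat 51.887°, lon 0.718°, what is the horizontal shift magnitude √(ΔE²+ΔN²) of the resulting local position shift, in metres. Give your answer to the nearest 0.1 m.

448.0 m

The local east axis at (φ, λ) is (−sin λ, cos λ, 0), so ΔE = −sin(0.718°)·181.0 + cos(0.718°)·(-167.4) = -169.65 m.
The local north axis is (−sin φ cos λ, −sin φ sin λ, cos φ), giving ΔN = -142.399 + 1.650 − 273.858 = -414.61 m.
Horizontal magnitude = √(ΔE² + ΔN²) = √((-169.65)² + (-414.61)²) = 447.97 m.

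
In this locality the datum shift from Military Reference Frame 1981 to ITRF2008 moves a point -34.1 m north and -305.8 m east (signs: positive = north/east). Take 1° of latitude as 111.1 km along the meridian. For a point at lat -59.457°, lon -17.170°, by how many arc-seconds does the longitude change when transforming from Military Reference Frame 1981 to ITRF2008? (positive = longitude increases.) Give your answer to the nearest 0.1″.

Δλ = -19.5″

At latitude -59.457°, cos φ = 0.508185.
1° of longitude at this latitude = 111.1 × cos φ = 56.46 km, so Δλ = -305.8 / 56459.3 = -0.0054163° = -19.499″.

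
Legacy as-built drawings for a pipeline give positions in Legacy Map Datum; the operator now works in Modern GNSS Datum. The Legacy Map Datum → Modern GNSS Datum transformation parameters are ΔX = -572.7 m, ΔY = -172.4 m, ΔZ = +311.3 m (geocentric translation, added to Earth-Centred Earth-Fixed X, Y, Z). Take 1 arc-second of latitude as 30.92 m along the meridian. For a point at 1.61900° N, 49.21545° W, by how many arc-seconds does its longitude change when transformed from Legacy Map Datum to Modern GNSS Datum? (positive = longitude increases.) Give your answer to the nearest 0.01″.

sin φ = 0.028253, cos φ = 0.999601, sin λ = -0.757171, cos λ = 0.653216.
East component: ΔE = −sin λ·ΔX + cos λ·ΔY = −(-0.757171)(-572.7) + (0.653216)(-172.4) = -546.25 m.
1° of latitude spans 3600 × 30.92 = 111312 m; at latitude φ, 1° of longitude spans that × cos φ = 111267.6 m, so Δλ = -546.25 / 111267.6 × 3600 = -17.674″.

Δλ = -17.67″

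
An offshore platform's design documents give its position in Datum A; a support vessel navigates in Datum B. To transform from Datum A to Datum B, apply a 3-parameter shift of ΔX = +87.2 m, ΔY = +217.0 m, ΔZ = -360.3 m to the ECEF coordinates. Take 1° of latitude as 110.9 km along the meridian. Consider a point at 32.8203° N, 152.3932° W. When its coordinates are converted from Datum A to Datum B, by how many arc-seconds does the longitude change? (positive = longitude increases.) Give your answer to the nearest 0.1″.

Δλ = -5.9″

sin φ = 0.542006, cos φ = 0.840375, sin λ = -0.463401, cos λ = -0.886149.
East component: ΔE = −sin λ·ΔX + cos λ·ΔY = −(-0.463401)(87.2) + (-0.886149)(217.0) = -151.89 m.
1° of latitude spans 110900 m; at latitude φ, 1° of longitude spans that × cos φ = 93197.5 m, so Δλ = -151.89 / 93197.5 × 3600 = -5.867″.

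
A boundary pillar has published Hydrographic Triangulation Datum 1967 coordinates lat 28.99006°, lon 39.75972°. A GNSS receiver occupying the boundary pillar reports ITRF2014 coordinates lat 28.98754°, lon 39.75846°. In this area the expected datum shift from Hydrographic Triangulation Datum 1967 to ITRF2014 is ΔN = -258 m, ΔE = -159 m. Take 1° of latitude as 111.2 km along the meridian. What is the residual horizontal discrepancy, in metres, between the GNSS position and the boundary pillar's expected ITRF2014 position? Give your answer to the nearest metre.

Observed coordinate differences: Δφ = -0.00252°, Δλ = -0.00126°.
Converting to metres (1° lat = 111200 m, cos φ = 0.874704): observed ΔN = -280.2 m, observed ΔE = -122.6 m.
Subtracting the expected shift leaves a residual of -280.2 − (-258) = -22.2 m north and -122.6 − (-159) = 36.4 m east.
Residual distance = √((-22.2)² + 36.4²) = 42.7 m.

43 m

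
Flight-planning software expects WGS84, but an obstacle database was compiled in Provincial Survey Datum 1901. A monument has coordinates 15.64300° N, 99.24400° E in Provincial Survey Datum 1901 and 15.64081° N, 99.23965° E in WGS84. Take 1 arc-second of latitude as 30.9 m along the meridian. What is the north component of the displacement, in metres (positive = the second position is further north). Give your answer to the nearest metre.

ΔN = -244 m

Δφ = 15.64081° − 15.64300° = -0.00219°; Δλ = 99.23965° − 99.24400° = -0.00435°.
1° of latitude = 3600 × 30.90 = 111240 m.
ΔN = Δφ × 111240 = -243.6 m; ΔE = Δλ × 111240 × cos(15.64300°) = -0.00435 × 111240 × 0.962960 = -466.0 m.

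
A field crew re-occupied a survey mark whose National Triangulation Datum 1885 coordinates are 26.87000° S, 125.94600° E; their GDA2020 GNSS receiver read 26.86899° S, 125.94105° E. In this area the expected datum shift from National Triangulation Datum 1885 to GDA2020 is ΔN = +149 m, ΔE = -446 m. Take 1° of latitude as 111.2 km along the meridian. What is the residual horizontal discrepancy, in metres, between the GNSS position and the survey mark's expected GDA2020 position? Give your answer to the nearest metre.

Observed coordinate differences: Δφ = +0.00101°, Δλ = -0.00495°.
Converting to metres (1° lat = 111200 m, cos φ = 0.892034): observed ΔN = 112.3 m, observed ΔE = -491.0 m.
Subtracting the expected shift leaves a residual of 112.3 − (149) = -36.7 m north and -491.0 − (-446) = -45.0 m east.
Residual distance = √((-36.7)² + (-45.0)²) = 58.1 m.

58 m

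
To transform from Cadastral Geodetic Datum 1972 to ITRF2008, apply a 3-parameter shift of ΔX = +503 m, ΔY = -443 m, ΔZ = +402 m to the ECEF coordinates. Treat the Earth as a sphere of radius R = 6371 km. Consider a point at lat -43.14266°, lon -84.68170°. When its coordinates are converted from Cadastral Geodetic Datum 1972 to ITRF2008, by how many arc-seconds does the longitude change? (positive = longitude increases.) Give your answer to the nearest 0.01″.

Δλ = 20.40″

sin φ = -0.683817, cos φ = 0.729653, sin λ = -0.995695, cos λ = 0.092689.
East component: ΔE = −sin λ·ΔX + cos λ·ΔY = −(-0.995695)(503) + (0.092689)(-443) = 459.77 m.
1° of latitude spans πR/180 = 111195 m; at latitude φ, 1° of longitude spans that × cos φ = 81133.7 m, so Δλ = 459.77 / 81133.7 × 3600 = 20.401″.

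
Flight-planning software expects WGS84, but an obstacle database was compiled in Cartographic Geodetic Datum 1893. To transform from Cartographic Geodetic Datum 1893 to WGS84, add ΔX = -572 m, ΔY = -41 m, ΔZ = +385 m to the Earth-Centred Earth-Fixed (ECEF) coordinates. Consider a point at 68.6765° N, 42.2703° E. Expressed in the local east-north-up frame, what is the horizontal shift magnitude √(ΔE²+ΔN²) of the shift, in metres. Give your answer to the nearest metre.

At φ = 68.6765°, λ = 42.2703°: sin φ = 0.931542, cos φ = 0.363633, sin λ = 0.672629, cos λ = 0.739980.
ΔE = −sin λ·ΔX + cos λ·ΔY = −(0.672629)·(-572) + (0.739980)·(-41) = 354.40 m.
ΔN = −sin φ cos λ·ΔX − sin φ sin λ·ΔY + cos φ·ΔZ = −(0.931542)(0.739980)(-572) − (0.931542)(0.672629)(-41) + (0.363633)(385) = 559.98 m.
Horizontal magnitude = √(ΔE² + ΔN²) = √(354.40² + 559.98²) = 662.71 m.

663 m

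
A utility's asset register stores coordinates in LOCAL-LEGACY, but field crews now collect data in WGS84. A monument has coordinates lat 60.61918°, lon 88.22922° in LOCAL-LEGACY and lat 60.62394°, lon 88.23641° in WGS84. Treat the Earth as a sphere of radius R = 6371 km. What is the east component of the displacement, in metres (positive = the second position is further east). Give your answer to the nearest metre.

Δφ = 60.62394° − 60.61918° = +0.00476°; Δλ = 88.23641° − 88.22922° = +0.00719°.
1° along a meridian = πR/180 = 111195 m.
ΔN = Δφ × 111195 = 529.3 m; ΔE = Δλ × 111195 × cos(60.61918°) = +0.00719 × 111195 × 0.490612 = 392.2 m.

ΔE = 392 m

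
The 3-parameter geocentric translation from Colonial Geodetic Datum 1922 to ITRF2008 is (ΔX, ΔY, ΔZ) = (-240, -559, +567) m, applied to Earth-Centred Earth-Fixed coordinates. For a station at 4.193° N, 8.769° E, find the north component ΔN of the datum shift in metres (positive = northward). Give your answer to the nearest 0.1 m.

ΔN = 589.1 m

At φ = 4.193°, λ = 8.769°: sin φ = 0.073116, cos φ = 0.997323, sin λ = 0.152451, cos λ = 0.988311.
ΔN = −sin φ cos λ·ΔX − sin φ sin λ·ΔY + cos φ·ΔZ = −(0.073116)(0.988311)(-240) − (0.073116)(0.152451)(-559) + (0.997323)(567) = 589.06 m.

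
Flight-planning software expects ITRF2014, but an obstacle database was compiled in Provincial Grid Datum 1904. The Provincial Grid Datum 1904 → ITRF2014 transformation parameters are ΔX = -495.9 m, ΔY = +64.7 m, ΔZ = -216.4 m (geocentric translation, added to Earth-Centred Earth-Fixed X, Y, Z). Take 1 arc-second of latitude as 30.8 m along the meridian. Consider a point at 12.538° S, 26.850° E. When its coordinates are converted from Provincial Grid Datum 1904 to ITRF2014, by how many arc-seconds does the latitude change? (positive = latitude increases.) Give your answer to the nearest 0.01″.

sin φ = -0.217087, cos φ = 0.976152, sin λ = 0.451656, cos λ = 0.892192.
North component: ΔN = −sin φ cos λ·ΔX − sin φ sin λ·ΔY + cos φ·ΔZ = −(-0.217087)(0.892192)(-495.9) − (-0.217087)(0.451656)(64.7) + (0.976152)(-216.4) = -300.94 m.
1° of latitude spans 3600 × 30.80 = 110880 m, so Δφ = -300.94 / 110880 × 3600 = -9.771″.

Δφ = -9.77″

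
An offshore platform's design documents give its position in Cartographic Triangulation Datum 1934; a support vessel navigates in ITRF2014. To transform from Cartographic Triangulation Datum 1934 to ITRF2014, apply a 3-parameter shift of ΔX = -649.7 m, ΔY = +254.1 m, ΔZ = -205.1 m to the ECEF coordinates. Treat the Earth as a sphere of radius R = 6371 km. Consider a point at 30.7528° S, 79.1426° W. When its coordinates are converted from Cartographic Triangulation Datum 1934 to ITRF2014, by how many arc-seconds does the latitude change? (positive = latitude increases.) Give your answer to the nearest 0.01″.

sin φ = -0.511335, cos φ = 0.859381, sin λ = -0.982099, cos λ = 0.188365.
North component: ΔN = −sin φ cos λ·ΔX − sin φ sin λ·ΔY + cos φ·ΔZ = −(-0.511335)(0.188365)(-649.7) − (-0.511335)(-0.982099)(254.1) + (0.859381)(-205.1) = -366.44 m.
1° of latitude spans πR/180 = 111195 m, so Δφ = -366.44 / 111195 × 3600 = -11.864″.

Δφ = -11.86″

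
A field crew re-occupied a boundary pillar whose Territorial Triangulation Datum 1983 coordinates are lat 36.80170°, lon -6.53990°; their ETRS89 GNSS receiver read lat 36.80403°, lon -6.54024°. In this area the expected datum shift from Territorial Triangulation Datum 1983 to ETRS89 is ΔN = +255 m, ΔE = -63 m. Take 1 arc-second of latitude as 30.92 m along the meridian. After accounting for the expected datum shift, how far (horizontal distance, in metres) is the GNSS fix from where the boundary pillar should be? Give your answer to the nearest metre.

33 m

Observed coordinate differences: Δφ = +0.00233°, Δλ = -0.00034°.
Converting to metres (1° lat = 111312 m, cos φ = 0.800714): observed ΔN = 259.4 m, observed ΔE = -30.3 m.
Subtracting the expected shift leaves a residual of 259.4 − (255) = 4.4 m north and -30.3 − (-63) = 32.7 m east.
Residual distance = √(4.4² + 32.7²) = 33.0 m.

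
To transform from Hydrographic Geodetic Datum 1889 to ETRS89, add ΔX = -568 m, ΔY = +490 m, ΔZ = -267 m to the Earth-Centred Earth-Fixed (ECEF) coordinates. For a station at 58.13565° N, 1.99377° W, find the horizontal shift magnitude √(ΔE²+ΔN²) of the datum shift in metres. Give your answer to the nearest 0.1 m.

The local east axis at (φ, λ) is (−sin λ, cos λ, 0), so ΔE = −sin(-1.99377°)·(-568) + cos(-1.99377°)·490 = 469.94 m.
The local north axis is (−sin φ cos λ, −sin φ sin λ, cos φ), giving ΔN = 482.111 + 14.478 − 140.952 = 355.64 m.
Horizontal magnitude = √(ΔE² + ΔN²) = √(469.94² + 355.64²) = 589.34 m.

589.3 m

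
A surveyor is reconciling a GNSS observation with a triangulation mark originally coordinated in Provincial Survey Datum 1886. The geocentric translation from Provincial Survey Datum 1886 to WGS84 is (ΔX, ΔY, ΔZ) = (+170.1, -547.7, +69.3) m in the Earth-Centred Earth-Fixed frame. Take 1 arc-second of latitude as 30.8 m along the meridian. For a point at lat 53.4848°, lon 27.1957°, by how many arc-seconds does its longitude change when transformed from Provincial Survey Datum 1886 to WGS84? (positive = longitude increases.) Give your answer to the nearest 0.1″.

Δλ = -30.8″

sin φ = 0.803699, cos φ = 0.595036, sin λ = 0.457031, cos λ = 0.889451.
East component: ΔE = −sin λ·ΔX + cos λ·ΔY = −(0.457031)(170.1) + (0.889451)(-547.7) = -564.89 m.
1° of latitude spans 3600 × 30.80 = 110880 m; at latitude φ, 1° of longitude spans that × cos φ = 65977.6 m, so Δλ = -564.89 / 65977.6 × 3600 = -30.823″.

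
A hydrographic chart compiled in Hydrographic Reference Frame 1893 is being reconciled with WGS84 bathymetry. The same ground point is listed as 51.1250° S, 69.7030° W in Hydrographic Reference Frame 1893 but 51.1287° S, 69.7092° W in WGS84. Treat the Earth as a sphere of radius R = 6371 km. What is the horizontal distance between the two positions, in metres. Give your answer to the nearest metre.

597 m

Δφ = -51.1287° − -51.1250° = -0.0037°; Δλ = -69.7092° − -69.7030° = -0.0062°.
1° along a meridian = πR/180 = 111195 m.
ΔN = Δφ × 111195 = -411.4 m; ΔE = Δλ × 111195 × cos(-51.1250°) = -0.0062 × 111195 × 0.627623 = -432.7 m.
Distance = √(ΔE² + ΔN²) = √((-432.7)² + (-411.4)²) = 597.1 m.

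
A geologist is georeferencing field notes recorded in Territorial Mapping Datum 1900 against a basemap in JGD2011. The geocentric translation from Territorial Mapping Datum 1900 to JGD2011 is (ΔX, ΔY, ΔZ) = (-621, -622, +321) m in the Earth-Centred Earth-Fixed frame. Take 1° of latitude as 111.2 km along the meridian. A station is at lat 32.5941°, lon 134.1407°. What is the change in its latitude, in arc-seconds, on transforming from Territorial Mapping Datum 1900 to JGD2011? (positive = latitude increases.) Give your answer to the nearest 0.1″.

Δφ = 9.0″

sin φ = 0.538684, cos φ = 0.842508, sin λ = 0.717632, cos λ = -0.696423.
North component: ΔN = −sin φ cos λ·ΔX − sin φ sin λ·ΔY + cos φ·ΔZ = −(0.538684)(-0.696423)(-621) − (0.538684)(0.717632)(-622) + (0.842508)(321) = 277.93 m.
1° of latitude spans 111200 m, so Δφ = 277.93 / 111200 × 3600 = 8.998″.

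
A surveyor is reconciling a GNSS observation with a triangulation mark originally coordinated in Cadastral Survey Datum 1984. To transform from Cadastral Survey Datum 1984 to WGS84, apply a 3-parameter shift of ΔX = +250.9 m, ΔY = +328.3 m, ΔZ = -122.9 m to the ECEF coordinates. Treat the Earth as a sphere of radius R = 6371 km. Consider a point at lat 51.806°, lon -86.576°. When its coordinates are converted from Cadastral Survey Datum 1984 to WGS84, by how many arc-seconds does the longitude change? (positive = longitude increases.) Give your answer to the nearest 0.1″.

sin φ = 0.785922, cos φ = 0.618326, sin λ = -0.998215, cos λ = 0.059725.
East component: ΔE = −sin λ·ΔX + cos λ·ΔY = −(-0.998215)(250.9) + (0.059725)(328.3) = 270.06 m.
1° of latitude spans πR/180 = 111195 m; at latitude φ, 1° of longitude spans that × cos φ = 68754.7 m, so Δλ = 270.06 / 68754.7 × 3600 = 14.140″.

Δλ = 14.1″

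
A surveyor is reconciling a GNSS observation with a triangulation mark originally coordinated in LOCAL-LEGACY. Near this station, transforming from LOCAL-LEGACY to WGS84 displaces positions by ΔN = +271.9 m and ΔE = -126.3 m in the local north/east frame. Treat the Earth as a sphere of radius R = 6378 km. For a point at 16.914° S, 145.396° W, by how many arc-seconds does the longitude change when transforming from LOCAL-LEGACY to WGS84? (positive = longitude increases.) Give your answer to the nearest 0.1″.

At latitude -16.914°, cos φ = 0.956743.
One radian of longitude at latitude φ spans R cos φ, so Δλ = ΔE / (R cos φ) = -126.3 / (6378000 × 0.956743) = -2.0698e-05 rad = -4.269″.

Δλ = -4.3″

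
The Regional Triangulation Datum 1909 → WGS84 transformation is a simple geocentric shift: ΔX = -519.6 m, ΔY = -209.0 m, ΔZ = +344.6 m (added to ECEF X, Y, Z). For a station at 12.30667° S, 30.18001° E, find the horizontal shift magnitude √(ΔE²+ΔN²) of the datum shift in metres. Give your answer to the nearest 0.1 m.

232.9 m

The local east axis at (φ, λ) is (−sin λ, cos λ, 0), so ΔE = −sin(30.18001°)·(-519.6) + cos(30.18001°)·(-209.0) = 80.54 m.
The local north axis is (−sin φ cos λ, −sin φ sin λ, cos φ), giving ΔN = -95.738 − 22.395 + 336.681 = 218.55 m.
Horizontal magnitude = √(ΔE² + ΔN²) = √(80.54² + 218.55²) = 232.92 m.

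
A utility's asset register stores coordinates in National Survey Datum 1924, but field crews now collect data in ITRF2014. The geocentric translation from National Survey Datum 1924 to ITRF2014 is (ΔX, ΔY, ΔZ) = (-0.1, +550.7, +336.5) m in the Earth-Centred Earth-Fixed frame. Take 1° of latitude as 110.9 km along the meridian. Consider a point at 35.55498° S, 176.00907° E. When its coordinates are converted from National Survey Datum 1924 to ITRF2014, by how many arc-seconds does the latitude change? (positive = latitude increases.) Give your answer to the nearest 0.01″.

sin φ = -0.581484, cos φ = 0.813558, sin λ = 0.069599, cos λ = -0.997575.
North component: ΔN = −sin φ cos λ·ΔX − sin φ sin λ·ΔY + cos φ·ΔZ = −(-0.581484)(-0.997575)(-0.1) − (-0.581484)(0.069599)(550.7) + (0.813558)(336.5) = 296.11 m.
1° of latitude spans 110900 m, so Δφ = 296.11 / 110900 × 3600 = 9.612″.

Δφ = 9.61″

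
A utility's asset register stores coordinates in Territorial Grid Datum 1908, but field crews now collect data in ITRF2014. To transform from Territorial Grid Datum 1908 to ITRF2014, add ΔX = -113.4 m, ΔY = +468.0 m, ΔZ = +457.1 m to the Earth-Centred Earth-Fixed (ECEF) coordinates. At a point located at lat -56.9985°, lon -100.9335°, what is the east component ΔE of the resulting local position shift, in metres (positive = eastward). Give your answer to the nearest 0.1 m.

ΔE = -200.1 m

At φ = -56.9985°, λ = -100.9335°: sin φ = -0.838656, cos φ = 0.544661, sin λ = -0.981848, cos λ = -0.189670.
ΔE = −sin λ·ΔX + cos λ·ΔY = −(-0.981848)·(-113.4) + (-0.189670)·(468.0) = -200.11 m.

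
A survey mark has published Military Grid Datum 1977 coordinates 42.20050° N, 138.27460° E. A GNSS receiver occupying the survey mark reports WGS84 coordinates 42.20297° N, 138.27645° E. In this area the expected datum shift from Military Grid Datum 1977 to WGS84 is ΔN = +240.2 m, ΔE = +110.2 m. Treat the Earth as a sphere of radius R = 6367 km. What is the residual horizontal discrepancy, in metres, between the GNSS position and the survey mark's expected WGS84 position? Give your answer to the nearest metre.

Observed coordinate differences: Δφ = +0.00247°, Δλ = +0.00185°.
Converting to metres (1° lat = 111125 m, cos φ = 0.740799): observed ΔN = 274.5 m, observed ΔE = 152.3 m.
Subtracting the expected shift leaves a residual of 274.5 − (240.2) = 34.3 m north and 152.3 − (110.2) = 42.1 m east.
Residual distance = √(34.3² + 42.1²) = 54.3 m.

54 m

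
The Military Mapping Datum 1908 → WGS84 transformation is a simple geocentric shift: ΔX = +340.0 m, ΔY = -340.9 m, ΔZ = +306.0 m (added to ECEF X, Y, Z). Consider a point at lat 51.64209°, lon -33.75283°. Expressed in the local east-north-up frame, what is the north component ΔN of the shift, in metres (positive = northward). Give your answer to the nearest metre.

At φ = 51.64209°, λ = -33.75283°: sin φ = 0.784150, cos φ = 0.620572, sin λ = -0.555611, cos λ = 0.831442.
ΔN = −sin φ cos λ·ΔX − sin φ sin λ·ΔY + cos φ·ΔZ = −(0.784150)(0.831442)(340.0) − (0.784150)(-0.555611)(-340.9) + (0.620572)(306.0) = -180.30 m.

ΔN = -180 m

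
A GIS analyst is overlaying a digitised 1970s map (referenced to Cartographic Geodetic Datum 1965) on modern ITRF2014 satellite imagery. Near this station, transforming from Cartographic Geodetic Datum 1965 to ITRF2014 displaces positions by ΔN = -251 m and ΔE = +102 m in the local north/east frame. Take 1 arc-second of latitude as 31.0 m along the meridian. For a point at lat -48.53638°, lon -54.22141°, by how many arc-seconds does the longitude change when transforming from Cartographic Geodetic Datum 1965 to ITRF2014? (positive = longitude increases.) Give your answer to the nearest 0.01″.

At latitude -48.53638°, cos φ = 0.662144.
1″ of longitude at this latitude = 31.00 × cos φ = 20.5265 m, so Δλ = 102.0 / 20.5265 = 4.969″.

Δλ = 4.97″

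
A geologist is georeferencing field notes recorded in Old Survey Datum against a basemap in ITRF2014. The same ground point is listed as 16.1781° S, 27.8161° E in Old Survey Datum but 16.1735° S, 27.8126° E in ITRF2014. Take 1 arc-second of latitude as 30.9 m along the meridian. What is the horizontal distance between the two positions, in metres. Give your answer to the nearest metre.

634 m

Δφ = -16.1735° − -16.1781° = +0.0046°; Δλ = 27.8126° − 27.8161° = -0.0035°.
1° of latitude = 3600 × 30.90 = 111240 m.
ΔN = Δφ × 111240 = 511.7 m; ΔE = Δλ × 111240 × cos(-16.1781°) = -0.0035 × 111240 × 0.960400 = -373.9 m.
Distance = √(ΔE² + ΔN²) = √((-373.9)² + 511.7²) = 633.8 m.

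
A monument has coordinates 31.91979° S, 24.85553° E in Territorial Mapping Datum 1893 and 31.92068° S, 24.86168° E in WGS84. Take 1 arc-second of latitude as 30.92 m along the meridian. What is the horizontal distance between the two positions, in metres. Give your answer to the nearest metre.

Δφ = -31.92068° − -31.91979° = -0.00089°; Δλ = 24.86168° − 24.85553° = +0.00615°.
1° of latitude = 3600 × 30.92 = 111312 m.
ΔN = Δφ × 111312 = -99.1 m; ΔE = Δλ × 111312 × cos(-31.91979°) = +0.00615 × 111312 × 0.848789 = 581.1 m.
Distance = √(ΔE² + ΔN²) = √(581.1² + (-99.1)²) = 589.4 m.

589 m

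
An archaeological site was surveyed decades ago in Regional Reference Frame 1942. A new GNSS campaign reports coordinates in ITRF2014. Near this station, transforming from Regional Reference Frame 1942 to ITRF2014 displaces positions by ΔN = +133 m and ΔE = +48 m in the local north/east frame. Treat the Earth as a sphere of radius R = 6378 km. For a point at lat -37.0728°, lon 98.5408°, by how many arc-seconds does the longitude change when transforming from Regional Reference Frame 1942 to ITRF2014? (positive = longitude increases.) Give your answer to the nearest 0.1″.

At latitude -37.0728°, cos φ = 0.797870.
One radian of longitude at latitude φ spans R cos φ, so Δλ = ΔE / (R cos φ) = 48.0 / (6378000 × 0.797870) = 9.4324e-06 rad = 1.946″.

Δλ = 1.9″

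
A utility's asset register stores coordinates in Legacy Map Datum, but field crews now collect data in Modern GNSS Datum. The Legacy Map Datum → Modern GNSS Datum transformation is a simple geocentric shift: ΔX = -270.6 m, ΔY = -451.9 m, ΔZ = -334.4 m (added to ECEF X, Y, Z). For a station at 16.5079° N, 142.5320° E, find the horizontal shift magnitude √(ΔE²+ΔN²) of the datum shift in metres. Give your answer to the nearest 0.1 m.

604.9 m

At φ = 16.5079°, λ = 142.5320°: sin φ = 0.284148, cos φ = 0.958781, sin λ = 0.608318, cos λ = -0.793693.
ΔE = −sin λ·ΔX + cos λ·ΔY = −(0.608318)·(-270.6) + (-0.793693)·(-451.9) = 523.28 m.
ΔN = −sin φ cos λ·ΔX − sin φ sin λ·ΔY + cos φ·ΔZ = −(0.284148)(-0.793693)(-270.6) − (0.284148)(0.608318)(-451.9) + (0.958781)(-334.4) = -303.53 m.
Horizontal magnitude = √(ΔE² + ΔN²) = √(523.28² + (-303.53)²) = 604.94 m.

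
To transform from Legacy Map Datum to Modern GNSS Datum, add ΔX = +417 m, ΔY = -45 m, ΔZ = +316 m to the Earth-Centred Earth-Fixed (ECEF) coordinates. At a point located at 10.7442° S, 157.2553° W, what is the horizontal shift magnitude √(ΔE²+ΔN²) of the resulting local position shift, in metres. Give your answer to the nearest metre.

The local east axis at (φ, λ) is (−sin λ, cos λ, 0), so ΔE = −sin(-157.2553°)·417 + cos(-157.2553°)·(-45) = 202.72 m.
The local north axis is (−sin φ cos λ, −sin φ sin λ, cos φ), giving ΔN = -71.694 + 3.243 + 310.460 = 242.01 m.
Horizontal magnitude = √(ΔE² + ΔN²) = √(202.72² + 242.01²) = 315.70 m.

316 m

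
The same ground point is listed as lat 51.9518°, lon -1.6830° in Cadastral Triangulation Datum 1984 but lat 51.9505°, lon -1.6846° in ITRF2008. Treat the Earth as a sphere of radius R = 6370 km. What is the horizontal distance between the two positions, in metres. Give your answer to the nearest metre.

Δφ = 51.9505° − 51.9518° = -0.0013°; Δλ = -1.6846° − -1.6830° = -0.0016°.
1° along a meridian = πR/180 = 111177 m.
ΔN = Δφ × 111177 = -144.5 m; ΔE = Δλ × 111177 × cos(51.9518°) = -0.0016 × 111177 × 0.616324 = -109.6 m.
Distance = √(ΔE² + ΔN²) = √((-109.6)² + (-144.5)²) = 181.4 m.

181 m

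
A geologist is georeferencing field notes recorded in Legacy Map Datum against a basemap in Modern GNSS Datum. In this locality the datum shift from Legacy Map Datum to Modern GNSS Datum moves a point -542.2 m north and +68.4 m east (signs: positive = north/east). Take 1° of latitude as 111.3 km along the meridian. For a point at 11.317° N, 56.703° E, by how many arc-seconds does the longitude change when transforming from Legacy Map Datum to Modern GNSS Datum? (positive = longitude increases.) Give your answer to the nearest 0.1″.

At latitude 11.317°, cos φ = 0.980556.
1° of longitude at this latitude = 111.3 × cos φ = 109.14 km, so Δλ = 68.4 / 109135.9 = 0.0006267° = 2.256″.

Δλ = 2.3″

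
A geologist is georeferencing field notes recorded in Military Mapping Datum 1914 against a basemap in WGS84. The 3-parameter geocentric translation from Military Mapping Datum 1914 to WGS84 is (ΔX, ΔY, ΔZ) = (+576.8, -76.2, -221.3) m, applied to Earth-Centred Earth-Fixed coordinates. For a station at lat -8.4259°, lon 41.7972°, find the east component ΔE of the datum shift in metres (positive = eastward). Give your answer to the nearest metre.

The local east axis at (φ, λ) is (−sin λ, cos λ, 0), so ΔE = −sin(41.7972°)·576.8 + cos(41.7972°)·(-76.2) = -441.24 m.

ΔE = -441 m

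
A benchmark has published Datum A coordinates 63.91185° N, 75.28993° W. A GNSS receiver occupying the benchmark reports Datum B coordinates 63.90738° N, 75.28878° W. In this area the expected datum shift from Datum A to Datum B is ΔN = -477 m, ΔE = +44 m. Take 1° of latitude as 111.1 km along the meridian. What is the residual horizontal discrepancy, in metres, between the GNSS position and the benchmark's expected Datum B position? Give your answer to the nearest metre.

23 m

Observed coordinate differences: Δφ = -0.00447°, Δλ = +0.00115°.
Converting to metres (1° lat = 111100 m, cos φ = 0.439753): observed ΔN = -496.6 m, observed ΔE = 56.2 m.
Subtracting the expected shift leaves a residual of -496.6 − (-477) = -19.6 m north and 56.2 − (44) = 12.2 m east.
Residual distance = √((-19.6)² + 12.2²) = 23.1 m.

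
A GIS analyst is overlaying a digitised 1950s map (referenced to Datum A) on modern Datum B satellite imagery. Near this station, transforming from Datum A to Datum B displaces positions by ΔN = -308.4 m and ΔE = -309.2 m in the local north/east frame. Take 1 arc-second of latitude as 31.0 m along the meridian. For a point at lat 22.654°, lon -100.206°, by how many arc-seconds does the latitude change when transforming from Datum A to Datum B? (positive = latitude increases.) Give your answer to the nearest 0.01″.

1″ of latitude = 31.00 m, so Δφ = -308.4 / 31.00 = -9.948″.

Δφ = -9.95″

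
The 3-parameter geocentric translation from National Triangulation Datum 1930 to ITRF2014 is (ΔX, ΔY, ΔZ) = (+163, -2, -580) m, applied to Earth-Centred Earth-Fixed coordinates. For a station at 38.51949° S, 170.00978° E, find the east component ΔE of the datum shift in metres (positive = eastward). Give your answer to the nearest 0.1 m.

At φ = -38.51949°, λ = 170.00978°: sin φ = -0.622781, cos φ = 0.782396, sin λ = 0.173480, cos λ = -0.984837.
ΔE = −sin λ·ΔX + cos λ·ΔY = −(0.173480)·(163) + (-0.984837)·(-2) = -26.31 m.

ΔE = -26.3 m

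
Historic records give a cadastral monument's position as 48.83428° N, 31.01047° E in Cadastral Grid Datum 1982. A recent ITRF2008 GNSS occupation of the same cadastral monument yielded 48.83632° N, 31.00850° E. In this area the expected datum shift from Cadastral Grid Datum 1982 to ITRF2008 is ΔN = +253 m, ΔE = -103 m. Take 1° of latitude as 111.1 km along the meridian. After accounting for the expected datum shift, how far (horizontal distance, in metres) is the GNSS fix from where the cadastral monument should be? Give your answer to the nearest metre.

49 m

Observed coordinate differences: Δφ = +0.00204°, Δλ = -0.00197°.
Converting to metres (1° lat = 111100 m, cos φ = 0.658239): observed ΔN = 226.6 m, observed ΔE = -144.1 m.
Subtracting the expected shift leaves a residual of 226.6 − (253) = -26.4 m north and -144.1 − (-103) = -41.1 m east.
Residual distance = √((-26.4)² + (-41.1)²) = 48.8 m.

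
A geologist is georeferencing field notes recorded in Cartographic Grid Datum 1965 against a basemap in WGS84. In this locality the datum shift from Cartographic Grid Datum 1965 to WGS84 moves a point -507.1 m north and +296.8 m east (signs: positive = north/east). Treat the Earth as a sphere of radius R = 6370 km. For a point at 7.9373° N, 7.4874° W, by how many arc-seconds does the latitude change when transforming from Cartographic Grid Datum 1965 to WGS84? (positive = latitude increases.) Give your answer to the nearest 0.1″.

On a sphere of radius R, 1 rad of latitude = R, so Δφ = ΔN / R = -507.1 / 6370000 = -7.9608e-05 rad = -16.420″.

Δφ = -16.4″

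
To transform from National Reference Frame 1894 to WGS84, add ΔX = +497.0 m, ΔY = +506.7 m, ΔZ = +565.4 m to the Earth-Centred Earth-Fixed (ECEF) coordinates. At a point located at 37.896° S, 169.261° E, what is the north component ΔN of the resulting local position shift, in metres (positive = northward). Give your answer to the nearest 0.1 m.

ΔN = 204.2 m

The local north axis is (−sin φ cos λ, −sin φ sin λ, cos φ), giving ΔN = -299.926 + 57.993 + 446.172 = 204.24 m.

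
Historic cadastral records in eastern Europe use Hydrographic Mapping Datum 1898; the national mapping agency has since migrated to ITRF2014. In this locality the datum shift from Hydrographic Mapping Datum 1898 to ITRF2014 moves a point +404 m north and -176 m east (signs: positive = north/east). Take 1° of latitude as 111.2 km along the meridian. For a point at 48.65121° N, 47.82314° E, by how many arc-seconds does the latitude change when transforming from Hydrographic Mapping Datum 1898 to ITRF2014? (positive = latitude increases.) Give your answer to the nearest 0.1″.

Δφ = 13.1″

1° of latitude = 111.2 km, so Δφ = 404.0 / 111200 = 0.0036331° = 13.079″.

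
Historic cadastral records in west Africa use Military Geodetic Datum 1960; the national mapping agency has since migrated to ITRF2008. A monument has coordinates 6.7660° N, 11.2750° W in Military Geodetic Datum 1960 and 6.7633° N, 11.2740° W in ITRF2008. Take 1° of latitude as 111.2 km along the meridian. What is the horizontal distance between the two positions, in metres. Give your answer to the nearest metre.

Δφ = 6.7633° − 6.7660° = -0.0027°; Δλ = -11.2740° − -11.2750° = +0.0010°.
ΔN = Δφ × 111200 = -300.2 m; ΔE = Δλ × 111200 × cos(6.7660°) = +0.0010 × 111200 × 0.993036 = 110.4 m.
Distance = √(ΔE² + ΔN²) = √(110.4² + (-300.2)²) = 319.9 m.

320 m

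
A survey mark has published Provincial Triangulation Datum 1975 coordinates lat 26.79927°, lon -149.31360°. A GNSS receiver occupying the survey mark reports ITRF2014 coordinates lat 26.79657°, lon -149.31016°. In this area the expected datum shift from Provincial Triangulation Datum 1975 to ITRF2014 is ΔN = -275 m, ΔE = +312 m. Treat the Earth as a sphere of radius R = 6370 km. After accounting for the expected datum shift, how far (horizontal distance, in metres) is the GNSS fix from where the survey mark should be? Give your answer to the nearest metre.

39 m

Observed coordinate differences: Δφ = -0.00270°, Δλ = +0.00344°.
Converting to metres (1° lat = 111177 m, cos φ = 0.892592): observed ΔN = -300.2 m, observed ΔE = 341.4 m.
Subtracting the expected shift leaves a residual of -300.2 − (-275) = -25.2 m north and 341.4 − (312) = 29.4 m east.
Residual distance = √((-25.2)² + 29.4²) = 38.7 m.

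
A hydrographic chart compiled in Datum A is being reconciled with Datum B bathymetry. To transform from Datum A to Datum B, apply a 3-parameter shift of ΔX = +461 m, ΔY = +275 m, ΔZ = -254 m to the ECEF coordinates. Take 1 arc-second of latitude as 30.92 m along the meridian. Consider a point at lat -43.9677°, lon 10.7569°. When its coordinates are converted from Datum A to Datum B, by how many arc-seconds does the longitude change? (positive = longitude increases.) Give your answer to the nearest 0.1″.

sin φ = -0.694253, cos φ = 0.719731, sin λ = 0.186642, cos λ = 0.982428.
East component: ΔE = −sin λ·ΔX + cos λ·ΔY = −(0.186642)(461) + (0.982428)(275) = 184.13 m.
1° of latitude spans 3600 × 30.92 = 111312 m; at latitude φ, 1° of longitude spans that × cos φ = 80114.7 m, so Δλ = 184.13 / 80114.7 × 3600 = 8.274″.

Δλ = 8.3″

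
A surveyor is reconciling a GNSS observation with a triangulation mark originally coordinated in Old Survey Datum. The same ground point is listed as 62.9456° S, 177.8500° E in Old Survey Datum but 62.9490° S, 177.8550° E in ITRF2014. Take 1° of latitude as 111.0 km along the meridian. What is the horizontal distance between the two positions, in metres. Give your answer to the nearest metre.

454 m

Δφ = -62.9490° − -62.9456° = -0.0034°; Δλ = 177.8550° − 177.8500° = +0.0050°.
ΔN = Δφ × 111000 = -377.4 m; ΔE = Δλ × 111000 × cos(-62.9456°) = +0.0050 × 111000 × 0.454836 = 252.4 m.
Distance = √(ΔE² + ΔN²) = √(252.4² + (-377.4)²) = 454.0 m.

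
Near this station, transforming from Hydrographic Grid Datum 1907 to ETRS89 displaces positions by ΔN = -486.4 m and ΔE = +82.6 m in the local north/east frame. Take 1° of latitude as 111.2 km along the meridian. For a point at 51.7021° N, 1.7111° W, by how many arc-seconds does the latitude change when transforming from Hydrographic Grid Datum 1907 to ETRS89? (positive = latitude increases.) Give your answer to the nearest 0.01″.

1° of latitude = 111.2 km, so Δφ = -486.4 / 111200 = -0.0043741° = -15.747″.

Δφ = -15.75″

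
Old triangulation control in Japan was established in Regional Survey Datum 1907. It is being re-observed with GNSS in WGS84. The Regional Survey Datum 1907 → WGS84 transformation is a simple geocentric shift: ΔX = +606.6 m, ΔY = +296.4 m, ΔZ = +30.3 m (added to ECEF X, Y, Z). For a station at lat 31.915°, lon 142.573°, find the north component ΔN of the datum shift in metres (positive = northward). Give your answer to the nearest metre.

ΔN = 185 m

At φ = 31.915°, λ = 142.573°: sin φ = 0.528661, cos φ = 0.848833, sin λ = 0.607750, cos λ = -0.794128.
ΔN = −sin φ cos λ·ΔX − sin φ sin λ·ΔY + cos φ·ΔZ = −(0.528661)(-0.794128)(606.6) − (0.528661)(0.607750)(296.4) + (0.848833)(30.3) = 185.15 m.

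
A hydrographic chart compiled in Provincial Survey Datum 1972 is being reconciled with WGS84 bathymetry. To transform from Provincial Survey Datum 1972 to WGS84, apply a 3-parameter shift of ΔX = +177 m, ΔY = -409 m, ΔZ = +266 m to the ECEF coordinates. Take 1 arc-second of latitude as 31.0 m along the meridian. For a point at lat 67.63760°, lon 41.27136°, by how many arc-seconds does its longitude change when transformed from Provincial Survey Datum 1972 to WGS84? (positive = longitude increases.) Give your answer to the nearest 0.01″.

Δλ = -35.96″

sin φ = 0.924796, cos φ = 0.380464, sin λ = 0.659626, cos λ = 0.751594.
East component: ΔE = −sin λ·ΔX + cos λ·ΔY = −(0.659626)(177) + (0.751594)(-409) = -424.16 m.
1° of latitude spans 3600 × 31.00 = 111600 m; at latitude φ, 1° of longitude spans that × cos φ = 42459.7 m, so Δλ = -424.16 / 42459.7 × 3600 = -35.963″.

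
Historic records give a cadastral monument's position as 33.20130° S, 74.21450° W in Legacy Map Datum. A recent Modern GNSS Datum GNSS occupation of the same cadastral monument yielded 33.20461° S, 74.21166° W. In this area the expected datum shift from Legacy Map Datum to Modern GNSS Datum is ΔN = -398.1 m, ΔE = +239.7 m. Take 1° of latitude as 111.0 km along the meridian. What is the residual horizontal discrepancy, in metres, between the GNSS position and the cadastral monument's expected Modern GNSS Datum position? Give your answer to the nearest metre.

Observed coordinate differences: Δφ = -0.00331°, Δλ = +0.00284°.
Converting to metres (1° lat = 111000 m, cos φ = 0.836752): observed ΔN = -367.4 m, observed ΔE = 263.8 m.
Subtracting the expected shift leaves a residual of -367.4 − (-398.1) = 30.7 m north and 263.8 − (239.7) = 24.1 m east.
Residual distance = √(30.7² + 24.1²) = 39.0 m.

39 m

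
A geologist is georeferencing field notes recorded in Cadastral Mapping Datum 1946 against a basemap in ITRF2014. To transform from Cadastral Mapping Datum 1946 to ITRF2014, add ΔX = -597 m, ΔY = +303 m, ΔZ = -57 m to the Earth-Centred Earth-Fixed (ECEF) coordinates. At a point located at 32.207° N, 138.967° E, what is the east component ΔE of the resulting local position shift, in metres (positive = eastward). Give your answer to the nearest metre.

The local east axis at (φ, λ) is (−sin λ, cos λ, 0), so ΔE = −sin(138.967°)·(-597) + cos(138.967°)·303 = 163.36 m.

ΔE = 163 m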